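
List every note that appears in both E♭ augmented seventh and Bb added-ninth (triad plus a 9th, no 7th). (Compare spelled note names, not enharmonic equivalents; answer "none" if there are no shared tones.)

none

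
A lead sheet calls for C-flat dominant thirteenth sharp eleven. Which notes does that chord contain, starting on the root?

Cb – Eb – Gb – Bbb – Db – F – Ab

Root Cb, quality dominant thirteenth sharp eleven:
root → Cb
3rd (major 3rd) → Eb
5th (perfect 5th) → Gb
7th (minor 7th) → Bbb
9th (major 9th) → Db
11th (augmented 11th) → F
13th (major 13th) → Ab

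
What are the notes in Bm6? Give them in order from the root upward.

Bm6 is a minor sixth built on B.
B — root
D — minor 3rd
F♯ — perfect 5th
G♯ — major 6th

B – D – F♯ – G♯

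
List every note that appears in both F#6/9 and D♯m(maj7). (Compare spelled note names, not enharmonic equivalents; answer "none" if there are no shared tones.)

F#, A#, D#

F#6/9: F# A# C# D# G#
D♯m(maj7): D# F# A# C##
Common to both → F#, A#, D#.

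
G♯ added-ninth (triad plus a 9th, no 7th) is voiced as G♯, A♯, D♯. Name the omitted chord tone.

G♯ added-ninth = G♯, B♯, D♯, A♯. The voicing lacks the 3rd (major 3rd), B♯.

B♯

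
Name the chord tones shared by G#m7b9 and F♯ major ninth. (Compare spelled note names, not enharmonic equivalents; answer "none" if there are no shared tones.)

G# F#

G#m7b9: G# B D# F# A
F♯ major ninth: F# A# C# E# G#
Common to both → G#, F#.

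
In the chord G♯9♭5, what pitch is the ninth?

Root of G♯9♭5 = G#. The 9th is a major 9th: G# up a major 9th → A#.

A#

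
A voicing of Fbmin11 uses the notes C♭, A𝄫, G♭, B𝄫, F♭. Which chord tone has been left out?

E𝄫

The full Fbmin11 chord is F♭, A𝄫, C♭, E𝄫, G♭, B𝄫.
Comparing with the voicing, the minor 7th (7th) — E𝄫 — is absent.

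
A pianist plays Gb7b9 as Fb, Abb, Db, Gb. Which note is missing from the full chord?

The full Gb7b9 chord is Gb, Bb, Db, Fb, Abb.
Comparing with the voicing, the major 3rd (3rd) — Bb — is absent.

Bb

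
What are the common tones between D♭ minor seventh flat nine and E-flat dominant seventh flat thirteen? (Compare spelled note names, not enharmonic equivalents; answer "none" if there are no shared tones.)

D♭ minor seventh flat nine = D-flat, F-flat, A-flat, C-flat, E-double-flat.
E-flat dominant seventh flat thirteen = E-flat, G, B-flat, D-flat, C-flat.
Shared: D-flat, C-flat.

D-flat  C-flat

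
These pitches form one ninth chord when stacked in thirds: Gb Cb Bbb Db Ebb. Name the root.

Cb

Stacking in thirds gives Cb – Ebb – Gb – Bbb – Db, so Cb is the root — Cb minor ninth.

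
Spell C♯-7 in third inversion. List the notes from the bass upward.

In root position, C♯-7 is C#–E–G#–B.
Third inversion puts the seventh (B) in the bass.

B  C#  E  G#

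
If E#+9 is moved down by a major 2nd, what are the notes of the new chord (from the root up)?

D# – F## – A## – C# – E#

A major 2nd down from E# is D#, so the new chord is D# dominant ninth sharp five.
D# — root
F## — major 3rd
A## — augmented 5th
C# — minor 7th
E# — major 9th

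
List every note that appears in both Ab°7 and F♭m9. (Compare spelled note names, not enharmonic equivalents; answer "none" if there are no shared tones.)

Cb  Ebb

Ab°7: Ab Cb Ebb Gbb
F♭m9: Fb Abb Cb Ebb Gb
Common to both → Cb, Ebb.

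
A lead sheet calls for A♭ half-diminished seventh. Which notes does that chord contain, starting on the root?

A-flat, C-flat, E-double-flat, G-flat

Root A-flat, quality half-diminished seventh:
A-flat — root
C-flat — minor 3rd
E-double-flat — diminished 5th
G-flat — minor 7th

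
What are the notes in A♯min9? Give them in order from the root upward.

A♯min9: minor ninth on A#.
A# — root
C# — minor 3rd
E# — perfect 5th
G# — minor 7th
B# — major 9th

A#  C#  E#  G#  B#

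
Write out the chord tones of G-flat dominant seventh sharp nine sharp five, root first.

G-flat dominant seventh sharp nine sharp five is a dominant seventh sharp nine sharp five built on Gb.
- root: Gb
- major 3rd: Bb
- augmented 5th: D
- minor 7th: Fb
- augmented 9th: A

Gb  Bb  D  Fb  A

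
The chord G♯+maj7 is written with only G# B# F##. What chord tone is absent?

D##

G♯+maj7 = G#, B#, D##, F##. The voicing lacks the 5th (augmented 5th), D##.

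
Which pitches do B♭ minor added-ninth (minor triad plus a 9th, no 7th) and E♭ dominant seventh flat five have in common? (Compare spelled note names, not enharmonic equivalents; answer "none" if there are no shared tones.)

B♭ minor added-ninth: B-flat D-flat F C
E♭ dominant seventh flat five: E-flat G B-double-flat D-flat
Common to both → D-flat.

D-flat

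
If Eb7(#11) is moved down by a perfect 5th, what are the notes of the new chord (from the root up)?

A♭ – C – E♭ – G♭ – D

A perfect 5th down from E♭ is A♭, so the new chord is A♭ dominant seventh sharp eleven.
A♭ — root
C — major 3rd
E♭ — perfect 5th
G♭ — minor 7th
D — augmented 11th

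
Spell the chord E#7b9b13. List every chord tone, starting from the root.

E#7b9b13: dominant seventh flat nine flat thirteen on E#.
Root: E#
Major 3rd (3rd): G##
Perfect 5th (5th): B#
Minor 7th (7th): D#
Minor 9th (9th): F#
Minor 13th (13th): C#

E#  G##  B#  D#  F#  C#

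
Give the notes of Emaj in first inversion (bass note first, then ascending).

In root position, Emaj is E–G#–B.
First inversion puts the third (G#) in the bass.

G# – B – E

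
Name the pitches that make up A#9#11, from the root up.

A#9#11 is a dominant ninth sharp eleven built on A#.
A# — root
C## — major 3rd
E# — perfect 5th
G# — minor 7th
B# — major 9th
D## — augmented 11th

A#  C##  E#  G#  B#  D##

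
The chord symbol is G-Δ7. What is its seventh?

F#

G-Δ7 is built on G; its 7th is a major 7th above the root.
A seventh above G uses the letter F, and the major 7th above G is F#.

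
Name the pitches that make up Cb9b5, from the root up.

Root Cb, quality dominant ninth flat five:
Cb — root
Eb — major 3rd
Gbb — diminished 5th
Bbb — minor 7th
Db — major 9th

Cb, Eb, Gbb, Bbb, Db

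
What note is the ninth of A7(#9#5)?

B#

A7(#9#5) is built on A; its 9th is an augmented 9th above the root.
A second above A uses the letter B, and the augmented 9th above A is B#.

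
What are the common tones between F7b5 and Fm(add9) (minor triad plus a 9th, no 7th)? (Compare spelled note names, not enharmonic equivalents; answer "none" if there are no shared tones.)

F7b5: F A Cb Eb
Fm(add9): F Ab C G
Common to both → F.

F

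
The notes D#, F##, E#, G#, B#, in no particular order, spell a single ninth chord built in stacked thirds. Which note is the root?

Stacking in thirds gives E# – G# – B# – D# – F##, so E# is the root — E# minor ninth.

E#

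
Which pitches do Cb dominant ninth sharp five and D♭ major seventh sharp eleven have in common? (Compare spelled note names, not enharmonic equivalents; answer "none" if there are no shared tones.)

Cb dominant ninth sharp five: Cb Eb G Bbb Db
D♭ major seventh sharp eleven: Db F Ab C G
Common to both → G, Db.

G – Db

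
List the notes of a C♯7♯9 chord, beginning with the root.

C# E# G# B D##

C♯7♯9: dominant seventh sharp nine on C#.
- root: C#
- major 3rd: E#
- perfect 5th: G#
- minor 7th: B
- augmented 9th: D##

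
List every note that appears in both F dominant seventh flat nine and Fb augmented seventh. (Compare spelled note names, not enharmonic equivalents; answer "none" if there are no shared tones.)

C

F dominant seventh flat nine: F A C E-flat G-flat
Fb augmented seventh: F-flat A-flat C E-double-flat
Common to both → C.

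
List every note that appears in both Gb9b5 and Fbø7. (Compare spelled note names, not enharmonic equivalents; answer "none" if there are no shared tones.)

Gb9b5: Gb Bb Dbb Fb Ab
Fbø7: Fb Abb Cbb Ebb
Common to both → Fb.

Fb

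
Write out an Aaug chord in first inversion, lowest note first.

In root position, Aaug is A–C#–E#.
First inversion puts the third (C#) in the bass.

C# – E# – A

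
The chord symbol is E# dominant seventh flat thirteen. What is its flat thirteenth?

Root of E# dominant seventh flat thirteen = E#. The 13th is a minor 13th: E# up a minor 13th → C#.

C#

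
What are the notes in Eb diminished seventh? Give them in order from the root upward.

Eb diminished seventh: diminished seventh on E♭.
Root: E♭
Minor 3rd (3rd): G♭
Diminished 5th (5th): B𝄫
Diminished 7th (7th): D𝄫

E♭  G♭  B𝄫  D𝄫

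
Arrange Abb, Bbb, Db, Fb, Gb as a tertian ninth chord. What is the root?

Stacking in thirds gives Gb – Bbb – Db – Fb – Abb, so Gb is the root — Gb minor seventh flat nine.

Gb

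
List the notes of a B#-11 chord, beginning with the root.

B#-11: minor eleventh on B♯.
root → B♯
3rd (minor 3rd) → D♯
5th (perfect 5th) → F𝄪
7th (minor 7th) → A♯
9th (major 9th) → C𝄪
11th (perfect 11th) → E♯

B♯, D♯, F𝄪, A♯, C𝄪, E♯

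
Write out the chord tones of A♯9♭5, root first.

A#  C##  E  G#  B#

A♯9♭5 is a dominant ninth flat five built on A#.
- root: A#
- major 3rd: C##
- diminished 5th: E
- minor 7th: G#
- major 9th: B#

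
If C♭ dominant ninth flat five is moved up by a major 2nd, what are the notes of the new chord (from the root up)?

A major 2nd up from C♭ is D♭, so the new chord is D♭ dominant ninth flat five.
D♭ — root
F — major 3rd
A𝄫 — diminished 5th
C♭ — minor 7th
E♭ — major 9th

D♭  F  A𝄫  C♭  E♭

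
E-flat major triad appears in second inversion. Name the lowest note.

E-flat major triad in root position is Eb–G–Bb.
Second inversion places the fifth in the bass, which is Bb.

Bb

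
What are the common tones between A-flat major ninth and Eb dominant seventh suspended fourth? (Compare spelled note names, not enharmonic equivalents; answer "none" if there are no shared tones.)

A-flat major ninth = A-flat, C, E-flat, G, B-flat.
Eb dominant seventh suspended fourth = E-flat, A-flat, B-flat, D-flat.
Shared: A-flat, E-flat, B-flat.

A-flat, E-flat, B-flat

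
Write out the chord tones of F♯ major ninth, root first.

F#, A#, C#, E#, G#

F♯ major ninth: major ninth on F#.
- root: F#
- major 3rd: A#
- perfect 5th: C#
- major 7th: E#
- major 9th: G#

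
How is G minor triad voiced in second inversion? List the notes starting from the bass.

G minor triad = G–Bb–D; second inversion → fifth (D) lowest.

D  G  Bb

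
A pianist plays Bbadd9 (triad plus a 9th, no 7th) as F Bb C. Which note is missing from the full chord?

D

The full Bbadd9 chord is Bb, D, F, C.
Comparing with the voicing, the major 3rd (3rd) — D — is absent.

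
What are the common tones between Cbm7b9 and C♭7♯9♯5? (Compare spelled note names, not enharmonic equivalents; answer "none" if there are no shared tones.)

C♭, B𝄫

Cbm7b9 = C♭, E𝄫, G♭, B𝄫, D𝄫.
C♭7♯9♯5 = C♭, E♭, G, B𝄫, D.
Shared: C♭, B𝄫.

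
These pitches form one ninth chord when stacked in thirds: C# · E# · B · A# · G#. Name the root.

Stacking in thirds gives A# – C# – E# – G# – B, so A# is the root — A# minor seventh flat nine.

A#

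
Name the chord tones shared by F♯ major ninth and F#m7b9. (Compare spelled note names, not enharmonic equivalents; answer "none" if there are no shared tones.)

F♯ major ninth: F# A# C# E# G#
F#m7b9: F# A C# E G
Common to both → F#, C#.

F#, C#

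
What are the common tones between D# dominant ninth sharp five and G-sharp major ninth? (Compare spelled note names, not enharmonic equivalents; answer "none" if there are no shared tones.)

D# dominant ninth sharp five = D-sharp, F-double-sharp, A-double-sharp, C-sharp, E-sharp.
G-sharp major ninth = G-sharp, B-sharp, D-sharp, F-double-sharp, A-sharp.
Shared: D-sharp, F-double-sharp.

D-sharp F-double-sharp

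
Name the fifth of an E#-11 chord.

B#

E#-11 is built on E#; its 5th is a perfect 5th above the root.
A fifth above E uses the letter B, and the perfect 5th above E# is B#.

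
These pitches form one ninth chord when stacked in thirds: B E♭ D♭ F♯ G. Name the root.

Stacking in thirds gives E♭ – G – B – D♭ – F♯, so E♭ is the root — E♭ dominant seventh sharp nine sharp five.

E♭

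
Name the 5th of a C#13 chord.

G♯

C#13 is built on C♯; its 5th is a perfect 5th above the root.
A fifth above C uses the letter G, and the perfect 5th above C♯ is G♯.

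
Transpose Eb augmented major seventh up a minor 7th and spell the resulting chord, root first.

Transposed root: E-flat → D-flat (minor 7th up). So we spell D-flat augmented major seventh:
root → D-flat
3rd (major 3rd) → F
5th (augmented 5th) → A
7th (major 7th) → C

D-flat  F  A  C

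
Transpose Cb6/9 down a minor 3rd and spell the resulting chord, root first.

Ab – C – Eb – F – Bb

A minor 3rd down from Cb is Ab, so the new chord is Ab six-nine.
Root: Ab
Major 3rd (3rd): C
Perfect 5th (5th): Eb
Major 6th (6th): F
Major 9th (9th): Bb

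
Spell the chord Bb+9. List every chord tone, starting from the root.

B♭ D F♯ A♭ C

Bb+9: dominant ninth sharp five on B♭.
Root: B♭
Major 3rd (3rd): D
Augmented 5th (5th): F♯
Minor 7th (7th): A♭
Major 9th (9th): C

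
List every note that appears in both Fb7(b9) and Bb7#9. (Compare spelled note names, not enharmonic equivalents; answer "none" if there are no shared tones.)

Ab

Fb7(b9) = Fb, Ab, Cb, Ebb, Gbb.
Bb7#9 = Bb, D, F, Ab, C#.
Shared: Ab.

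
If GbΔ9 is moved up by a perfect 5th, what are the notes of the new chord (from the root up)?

Db, F, Ab, C, Eb

Transposed root: Gb → Db (perfect 5th up). So we spell Db major ninth:
root → Db
3rd (major 3rd) → F
5th (perfect 5th) → Ab
7th (major 7th) → C
9th (major 9th) → Eb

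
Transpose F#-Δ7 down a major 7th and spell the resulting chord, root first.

G, B♭, D, F♯

A major 7th down from F♯ is G, so the new chord is G minor-major seventh.
G — root
B♭ — minor 3rd
D — perfect 5th
F♯ — major 7th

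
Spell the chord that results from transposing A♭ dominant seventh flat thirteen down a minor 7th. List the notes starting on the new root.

B-flat  D  F  A-flat  G-flat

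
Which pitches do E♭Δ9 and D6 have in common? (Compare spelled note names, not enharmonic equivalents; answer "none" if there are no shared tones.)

D

E♭Δ9 = Eb, G, Bb, D, F.
D6 = D, F#, A, B.
Shared: D.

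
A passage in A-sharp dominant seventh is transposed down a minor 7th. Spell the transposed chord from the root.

B-sharp – D-double-sharp – F-double-sharp – A-sharp

Transposed root: A-sharp → B-sharp (minor 7th down). So we spell B-sharp dominant seventh:
Root: B-sharp
Major 3rd (3rd): D-double-sharp
Perfect 5th (5th): F-double-sharp
Minor 7th (7th): A-sharp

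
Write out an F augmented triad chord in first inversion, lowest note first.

A, C#, F

F augmented triad = F–A–C#; first inversion → third (A) lowest.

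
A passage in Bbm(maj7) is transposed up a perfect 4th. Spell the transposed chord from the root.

Eb – Gb – Bb – D

Bb up a perfect 4th → Eb. New chord: Eb minor-major seventh.
- root: Eb
- minor 3rd: Gb
- perfect 5th: Bb
- major 7th: D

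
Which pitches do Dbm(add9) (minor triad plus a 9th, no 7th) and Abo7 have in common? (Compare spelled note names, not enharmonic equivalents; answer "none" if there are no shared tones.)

Dbm(add9) = Db, Fb, Ab, Eb.
Abo7 = Ab, Cb, Ebb, Gbb.
Shared: Ab.

Ab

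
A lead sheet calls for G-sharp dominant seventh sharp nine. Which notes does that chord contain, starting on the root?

G#, B#, D#, F#, A##

G-sharp dominant seventh sharp nine: dominant seventh sharp nine on G#.
- root: G#
- major 3rd: B#
- perfect 5th: D#
- minor 7th: F#
- augmented 9th: A##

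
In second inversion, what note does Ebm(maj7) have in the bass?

Bb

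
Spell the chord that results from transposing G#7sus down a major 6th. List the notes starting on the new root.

B – E – F♯ – A

G♯ down a major 6th → B. New chord: B dominant seventh suspended fourth.
B — root
E — perfect 4th
F♯ — perfect 5th
A — minor 7th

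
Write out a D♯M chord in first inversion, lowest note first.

F##, A#, D#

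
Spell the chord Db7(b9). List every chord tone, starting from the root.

D♭ – F – A♭ – C♭ – E𝄫

Db7(b9) is a dominant seventh flat nine built on D♭.
D♭ — root
F — major 3rd
A♭ — perfect 5th
C♭ — minor 7th
E𝄫 — minor 9th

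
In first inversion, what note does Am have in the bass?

Am in root position is A–C–E.
First inversion places the third in the bass, which is C.

C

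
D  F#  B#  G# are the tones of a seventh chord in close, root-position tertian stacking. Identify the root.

G#

Arranged so that each adjacent pair is a third by letter name: G# – B# – D – F#.
The bottom of that stack, G#, is the root (this is G# dominant seventh flat five).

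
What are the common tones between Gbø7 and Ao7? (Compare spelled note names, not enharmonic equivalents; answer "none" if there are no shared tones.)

Gbø7: G♭ B𝄫 D𝄫 F♭
Ao7: A C E♭ G♭
Common to both → G♭.

G♭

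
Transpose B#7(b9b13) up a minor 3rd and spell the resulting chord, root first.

D♯ – F𝄪 – A♯ – C♯ – E – B

Transposed root: B♯ → D♯ (minor 3rd up). So we spell D♯ dominant seventh flat nine flat thirteen:
Root: D♯
Major 3rd (3rd): F𝄪
Perfect 5th (5th): A♯
Minor 7th (7th): C♯
Minor 9th (9th): E
Minor 13th (13th): B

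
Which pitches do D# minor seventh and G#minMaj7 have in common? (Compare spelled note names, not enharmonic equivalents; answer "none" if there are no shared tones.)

D# minor seventh = D#, F#, A#, C#.
G#minMaj7 = G#, B, D#, F##.
Shared: D#.

D#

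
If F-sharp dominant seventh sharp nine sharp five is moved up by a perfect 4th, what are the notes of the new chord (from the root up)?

B, D#, F##, A, C##

F# up a perfect 4th → B. New chord: B dominant seventh sharp nine sharp five.
Root: B
Major 3rd (3rd): D#
Augmented 5th (5th): F##
Minor 7th (7th): A
Augmented 9th (9th): C##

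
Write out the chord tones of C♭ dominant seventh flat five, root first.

C♭ dominant seventh flat five: dominant seventh flat five on C-flat.
root → C-flat
3rd (major 3rd) → E-flat
5th (diminished 5th) → G-double-flat
7th (minor 7th) → B-double-flat

C-flat E-flat G-double-flat B-double-flat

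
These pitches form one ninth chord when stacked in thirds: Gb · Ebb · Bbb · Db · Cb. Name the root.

Cb

Arranged so that each adjacent pair is a third by letter name: Cb – Ebb – Gb – Bbb – Db.
The bottom of that stack, Cb, is the root (this is Cb minor ninth).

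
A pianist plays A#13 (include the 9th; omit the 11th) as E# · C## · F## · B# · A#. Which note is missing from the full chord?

G#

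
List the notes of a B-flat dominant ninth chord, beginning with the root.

B-flat dominant ninth: dominant ninth on B♭.
- root: B♭
- major 3rd: D
- perfect 5th: F
- minor 7th: A♭
- major 9th: C

B♭, D, F, A♭, C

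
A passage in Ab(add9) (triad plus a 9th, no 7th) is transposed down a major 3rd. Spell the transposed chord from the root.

Ab down a major 3rd → Fb. New chord: Fb added-ninth.
Root: Fb
Major 3rd (3rd): Ab
Perfect 5th (5th): Cb
Major 9th (9th): Gb

Fb, Ab, Cb, Gb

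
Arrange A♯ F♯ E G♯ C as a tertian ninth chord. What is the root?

F♯

Stacking in thirds gives F♯ – A♯ – C – E – G♯, so F♯ is the root — F♯ dominant ninth flat five.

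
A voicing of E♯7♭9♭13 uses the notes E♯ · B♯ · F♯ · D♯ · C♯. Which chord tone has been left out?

The full E♯7♭9♭13 chord is E♯, G𝄪, B♯, D♯, F♯, C♯.
Comparing with the voicing, the major 3rd (3rd) — G𝄪 — is absent.

G𝄪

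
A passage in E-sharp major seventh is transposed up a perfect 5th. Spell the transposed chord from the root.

B#, D##, F##, A##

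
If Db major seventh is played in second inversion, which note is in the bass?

A-flat

Db major seventh = D-flat–F–A-flat–C. Second inversion → fifth in the bass = A-flat.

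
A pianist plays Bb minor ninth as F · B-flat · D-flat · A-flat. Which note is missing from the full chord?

C

The full Bb minor ninth chord is B-flat, D-flat, F, A-flat, C.
Comparing with the voicing, the major 9th (9th) — C — is absent.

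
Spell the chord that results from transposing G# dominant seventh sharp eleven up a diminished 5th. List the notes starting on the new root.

Transposed root: G# → D (diminished 5th up). So we spell D dominant seventh sharp eleven:
Root: D
Major 3rd (3rd): F#
Perfect 5th (5th): A
Minor 7th (7th): C
Augmented 11th (11th): G#

D, F#, A, C, G#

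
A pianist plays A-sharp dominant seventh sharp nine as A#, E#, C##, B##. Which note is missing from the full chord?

A-sharp dominant seventh sharp nine = A#, C##, E#, G#, B##. The voicing lacks the 7th (minor 7th), G#.

G#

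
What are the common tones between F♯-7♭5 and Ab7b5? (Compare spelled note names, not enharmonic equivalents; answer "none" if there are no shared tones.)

C

F♯-7♭5 = F♯, A, C, E.
Ab7b5 = A♭, C, E𝄫, G♭.
Shared: C.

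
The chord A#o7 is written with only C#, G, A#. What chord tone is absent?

A#o7 = A#, C#, E, G. The voicing lacks the 5th (diminished 5th), E.

E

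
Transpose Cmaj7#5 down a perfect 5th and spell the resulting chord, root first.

F, A, C♯, E

C down a perfect 5th → F. New chord: F augmented major seventh.
- root: F
- major 3rd: A
- augmented 5th: C♯
- major 7th: E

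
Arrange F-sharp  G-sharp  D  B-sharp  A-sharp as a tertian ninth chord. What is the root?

Arranged so that each adjacent pair is a third by letter name: G-sharp – B-sharp – D – F-sharp – A-sharp.
The bottom of that stack, G-sharp, is the root (this is G-sharp dominant ninth flat five).

G-sharp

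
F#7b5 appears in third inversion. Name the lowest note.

F#7b5 = F#–A#–C–E. Third inversion → seventh in the bass = E.

E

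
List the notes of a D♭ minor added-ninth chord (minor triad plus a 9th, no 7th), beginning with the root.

D-flat – F-flat – A-flat – E-flat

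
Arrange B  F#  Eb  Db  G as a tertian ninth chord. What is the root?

Eb

Stacking in thirds gives Eb – G – B – Db – F#, so Eb is the root — Eb dominant seventh sharp nine sharp five.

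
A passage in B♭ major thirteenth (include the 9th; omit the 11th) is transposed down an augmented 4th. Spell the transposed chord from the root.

Fb, Ab, Cb, Eb, Gb, Db

Bb down an augmented 4th → Fb. New chord: Fb major thirteenth.
Root: Fb
Major 3rd (3rd): Ab
Perfect 5th (5th): Cb
Major 7th (7th): Eb
Major 9th (9th): Gb
Major 13th (13th): Db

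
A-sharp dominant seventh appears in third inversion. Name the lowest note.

A-sharp dominant seventh = A-sharp–C-double-sharp–E-sharp–G-sharp. Third inversion → seventh in the bass = G-sharp.

G-sharp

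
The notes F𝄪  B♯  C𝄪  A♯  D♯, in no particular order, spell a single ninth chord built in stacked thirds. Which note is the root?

Arranged so that each adjacent pair is a third by letter name: B♯ – D♯ – F𝄪 – A♯ – C𝄪.
The bottom of that stack, B♯, is the root (this is B♯ minor ninth).

B♯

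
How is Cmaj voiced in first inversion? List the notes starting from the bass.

E G C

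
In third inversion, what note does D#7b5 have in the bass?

C♯

D#7b5 in root position is D♯–F𝄪–A–C♯.
Third inversion places the seventh in the bass, which is C♯.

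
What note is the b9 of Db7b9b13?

Ebb

Root of Db7b9b13 = Db. The 9th is a minor 9th: Db up a minor 9th → Ebb.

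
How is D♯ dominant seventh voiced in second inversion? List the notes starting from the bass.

In root position, D♯ dominant seventh is D-sharp–F-double-sharp–A-sharp–C-sharp.
Second inversion puts the fifth (A-sharp) in the bass.

A-sharp  C-sharp  D-sharp  F-double-sharp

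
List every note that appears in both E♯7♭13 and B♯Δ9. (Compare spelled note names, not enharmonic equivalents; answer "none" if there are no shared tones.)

E♯7♭13: E♯ G𝄪 B♯ D♯ C♯
B♯Δ9: B♯ D𝄪 F𝄪 A𝄪 C𝄪
Common to both → B♯.

B♯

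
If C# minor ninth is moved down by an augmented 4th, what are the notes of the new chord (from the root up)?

G, B-flat, D, F, A

An augmented 4th down from C-sharp is G, so the new chord is G minor ninth.
root → G
3rd (minor 3rd) → B-flat
5th (perfect 5th) → D
7th (minor 7th) → F
9th (major 9th) → A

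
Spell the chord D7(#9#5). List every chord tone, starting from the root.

Root D, quality dominant seventh sharp nine sharp five:
D — root
F♯ — major 3rd
A♯ — augmented 5th
C — minor 7th
E♯ — augmented 9th

D  F♯  A♯  C  E♯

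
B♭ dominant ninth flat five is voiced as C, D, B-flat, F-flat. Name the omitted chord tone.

A-flat

The full B♭ dominant ninth flat five chord is B-flat, D, F-flat, A-flat, C.
Comparing with the voicing, the minor 7th (7th) — A-flat — is absent.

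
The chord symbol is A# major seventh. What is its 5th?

E-sharp

A# major seventh is built on A-sharp; its 5th is a perfect 5th above the root.
A fifth above A uses the letter E, and the perfect 5th above A-sharp is E-sharp.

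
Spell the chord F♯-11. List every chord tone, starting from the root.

F# – A – C# – E – G# – B

Root F#, quality minor eleventh:
- root: F#
- minor 3rd: A
- perfect 5th: C#
- minor 7th: E
- major 9th: G#
- perfect 11th: B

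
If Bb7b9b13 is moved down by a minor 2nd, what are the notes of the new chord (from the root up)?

A C# E G Bb F

Bb down a minor 2nd → A. New chord: A dominant seventh flat nine flat thirteen.
Root: A
Major 3rd (3rd): C#
Perfect 5th (5th): E
Minor 7th (7th): G
Minor 9th (9th): Bb
Minor 13th (13th): F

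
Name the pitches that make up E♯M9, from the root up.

E♯ G𝄪 B♯ D𝄪 F𝄪

E♯M9 is a major ninth built on E♯.
root → E♯
3rd (major 3rd) → G𝄪
5th (perfect 5th) → B♯
7th (major 7th) → D𝄪
9th (major 9th) → F𝄪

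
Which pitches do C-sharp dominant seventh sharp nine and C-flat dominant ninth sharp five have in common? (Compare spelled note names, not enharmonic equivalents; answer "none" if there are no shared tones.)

none

C-sharp dominant seventh sharp nine = C-sharp, E-sharp, G-sharp, B, D-double-sharp.
C-flat dominant ninth sharp five = C-flat, E-flat, G, B-double-flat, D-flat.
Shared: none.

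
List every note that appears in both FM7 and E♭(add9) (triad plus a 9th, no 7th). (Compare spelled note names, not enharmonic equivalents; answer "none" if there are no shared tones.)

F

FM7: F A C E
E♭(add9): Eb G Bb F
Common to both → F.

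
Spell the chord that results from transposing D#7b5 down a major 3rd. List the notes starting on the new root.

B, D#, F, A

D# down a major 3rd → B. New chord: B dominant seventh flat five.
- root: B
- major 3rd: D#
- diminished 5th: F
- minor 7th: A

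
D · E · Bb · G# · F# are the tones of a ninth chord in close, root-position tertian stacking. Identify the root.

Arranged so that each adjacent pair is a third by letter name: E – G# – Bb – D – F#.
The bottom of that stack, E, is the root (this is E dominant ninth flat five).

E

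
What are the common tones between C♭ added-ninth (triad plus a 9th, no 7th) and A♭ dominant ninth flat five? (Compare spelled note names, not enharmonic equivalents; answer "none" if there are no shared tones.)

G♭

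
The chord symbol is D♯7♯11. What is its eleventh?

D♯7♯11 is built on D#; its 11th is an augmented 11th above the root.
A fourth above D uses the letter G, and the augmented 11th above D# is G##.

G##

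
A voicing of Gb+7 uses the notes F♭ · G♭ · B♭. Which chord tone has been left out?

D

Gb+7 = G♭, B♭, D, F♭. The voicing lacks the 5th (augmented 5th), D.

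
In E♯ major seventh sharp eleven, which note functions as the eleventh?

A##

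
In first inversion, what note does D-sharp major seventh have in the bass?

F-double-sharp

D-sharp major seventh in root position is D-sharp–F-double-sharp–A-sharp–C-double-sharp.
First inversion places the third in the bass, which is F-double-sharp.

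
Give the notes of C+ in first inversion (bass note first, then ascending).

E – G# – C

In root position, C+ is C–E–G#.
First inversion puts the third (E) in the bass.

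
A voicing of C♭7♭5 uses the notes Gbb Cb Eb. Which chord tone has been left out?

Bbb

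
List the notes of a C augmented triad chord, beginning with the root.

C  E  G#

C augmented triad is an augmented triad built on C.
- root: C
- major 3rd: E
- augmented 5th: G#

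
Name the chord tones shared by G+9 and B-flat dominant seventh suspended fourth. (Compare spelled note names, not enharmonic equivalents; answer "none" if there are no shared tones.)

G+9: G B D♯ F A
B-flat dominant seventh suspended fourth: B♭ E♭ F A♭
Common to both → F.

F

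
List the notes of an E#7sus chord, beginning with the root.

E#7sus: dominant seventh suspended fourth on E#.
- root: E#
- perfect 4th: A#
- perfect 5th: B#
- minor 7th: D#

E#, A#, B#, D#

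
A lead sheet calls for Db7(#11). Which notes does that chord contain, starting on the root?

Root Db, quality dominant seventh sharp eleven:
root → Db
3rd (major 3rd) → F
5th (perfect 5th) → Ab
7th (minor 7th) → Cb
11th (augmented 11th) → G

Db, F, Ab, Cb, G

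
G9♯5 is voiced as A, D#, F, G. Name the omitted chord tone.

G9♯5 = G, B, D#, F, A. The voicing lacks the 3rd (major 3rd), B.

B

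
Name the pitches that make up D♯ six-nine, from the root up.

D-sharp – F-double-sharp – A-sharp – B-sharp – E-sharp

D♯ six-nine: six-nine on D-sharp.
- root: D-sharp
- major 3rd: F-double-sharp
- perfect 5th: A-sharp
- major 6th: B-sharp
- major 9th: E-sharp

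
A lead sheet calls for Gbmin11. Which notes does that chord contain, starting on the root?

Gb  Bbb  Db  Fb  Ab  Cb

Gbmin11 is a minor eleventh built on Gb.
- root: Gb
- minor 3rd: Bbb
- perfect 5th: Db
- minor 7th: Fb
- major 9th: Ab
- perfect 11th: Cb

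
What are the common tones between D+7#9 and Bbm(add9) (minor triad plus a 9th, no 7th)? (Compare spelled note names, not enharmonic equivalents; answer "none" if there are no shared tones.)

D+7#9: D F# A# C E#
Bbm(add9): Bb Db F C
Common to both → C.

C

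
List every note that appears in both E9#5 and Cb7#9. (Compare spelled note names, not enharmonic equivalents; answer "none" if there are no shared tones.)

E9#5 = E, G♯, B♯, D, F♯.
Cb7#9 = C♭, E♭, G♭, B𝄫, D.
Shared: D.

D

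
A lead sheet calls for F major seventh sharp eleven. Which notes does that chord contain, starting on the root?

F, A, C, E, B

F major seventh sharp eleven: major seventh sharp eleven on F.
- root: F
- major 3rd: A
- perfect 5th: C
- major 7th: E
- augmented 11th: B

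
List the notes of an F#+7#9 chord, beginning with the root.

F#+7#9: dominant seventh sharp nine sharp five on F#.
F# — root
A# — major 3rd
C## — augmented 5th
E — minor 7th
G## — augmented 9th

F# A# C## E G##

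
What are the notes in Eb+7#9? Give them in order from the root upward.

Root E♭, quality dominant seventh sharp nine sharp five:
Root: E♭
Major 3rd (3rd): G
Augmented 5th (5th): B
Minor 7th (7th): D♭
Augmented 9th (9th): F♯

E♭  G  B  D♭  F♯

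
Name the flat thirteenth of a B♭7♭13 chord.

Gb

B♭7♭13 is built on Bb; its 13th is a minor 13th above the root.
A sixth above B uses the letter G, and the minor 13th above Bb is Gb.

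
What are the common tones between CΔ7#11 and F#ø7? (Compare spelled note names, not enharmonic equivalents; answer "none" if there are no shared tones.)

CΔ7#11 = C, E, G, B, F♯.
F#ø7 = F♯, A, C, E.
Shared: C, E, F♯.

C, E, F♯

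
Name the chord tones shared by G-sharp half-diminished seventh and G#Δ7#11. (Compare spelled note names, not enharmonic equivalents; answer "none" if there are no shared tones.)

G#

G-sharp half-diminished seventh: G# B D F#
G#Δ7#11: G# B# D# F## C##
Common to both → G#.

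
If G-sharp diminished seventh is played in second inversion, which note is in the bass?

D

G-sharp diminished seventh = G♯–B–D–F. Second inversion → fifth in the bass = D.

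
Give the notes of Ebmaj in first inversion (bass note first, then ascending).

In root position, Ebmaj is E♭–G–B♭.
First inversion puts the third (G) in the bass.

G  B♭  E♭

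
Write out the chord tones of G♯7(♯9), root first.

G#, B#, D#, F#, A##

G♯7(♯9): dominant seventh sharp nine on G#.
Root: G#
Major 3rd (3rd): B#
Perfect 5th (5th): D#
Minor 7th (7th): F#
Augmented 9th (9th): A##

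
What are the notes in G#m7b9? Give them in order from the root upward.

G#, B, D#, F#, A

Root G#, quality minor seventh flat nine:
root → G#
3rd (minor 3rd) → B
5th (perfect 5th) → D#
7th (minor 7th) → F#
9th (minor 9th) → A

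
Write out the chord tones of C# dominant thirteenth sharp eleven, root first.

C-sharp, E-sharp, G-sharp, B, D-sharp, F-double-sharp, A-sharp

C# dominant thirteenth sharp eleven: dominant thirteenth sharp eleven on C-sharp.
- root: C-sharp
- major 3rd: E-sharp
- perfect 5th: G-sharp
- minor 7th: B
- major 9th: D-sharp
- augmented 11th: F-double-sharp
- major 13th: A-sharp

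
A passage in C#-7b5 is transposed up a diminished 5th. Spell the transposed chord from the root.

G, B♭, D♭, F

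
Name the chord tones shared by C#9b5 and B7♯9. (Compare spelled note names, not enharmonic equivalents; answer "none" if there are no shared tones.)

C#9b5: C# E# G B D#
B7♯9: B D# F# A C##
Common to both → B, D#.

B  D#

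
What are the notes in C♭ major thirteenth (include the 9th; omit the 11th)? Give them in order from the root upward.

Cb, Eb, Gb, Bb, Db, Ab

Root Cb, quality major thirteenth:
Root: Cb
Major 3rd (3rd): Eb
Perfect 5th (5th): Gb
Major 7th (7th): Bb
Major 9th (9th): Db
Major 13th (13th): Ab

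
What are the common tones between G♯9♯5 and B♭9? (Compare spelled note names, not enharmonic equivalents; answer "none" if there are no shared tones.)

none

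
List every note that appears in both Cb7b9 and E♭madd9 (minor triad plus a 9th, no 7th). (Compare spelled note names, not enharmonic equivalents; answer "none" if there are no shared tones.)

E♭ G♭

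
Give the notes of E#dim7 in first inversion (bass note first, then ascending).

In root position, E#dim7 is E#–G#–B–D.
First inversion puts the third (G#) in the bass.

G#, B, D, E#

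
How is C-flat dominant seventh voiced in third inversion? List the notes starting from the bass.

B𝄫, C♭, E♭, G♭

C-flat dominant seventh = C♭–E♭–G♭–B𝄫; third inversion → seventh (B𝄫) lowest.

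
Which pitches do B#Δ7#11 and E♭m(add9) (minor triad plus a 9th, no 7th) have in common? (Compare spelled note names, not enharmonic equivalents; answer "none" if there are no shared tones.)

B#Δ7#11: B# D## F## A## E##
E♭m(add9): Eb Gb Bb F
Common to both → none.

none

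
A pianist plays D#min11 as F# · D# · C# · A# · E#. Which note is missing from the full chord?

The full D#min11 chord is D#, F#, A#, C#, E#, G#.
Comparing with the voicing, the perfect 11th (11th) — G# — is absent.

G#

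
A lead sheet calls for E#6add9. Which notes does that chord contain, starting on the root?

E#  G##  B#  C##  F##

Root E#, quality six-nine:
root → E#
3rd (major 3rd) → G##
5th (perfect 5th) → B#
6th (major 6th) → C##
9th (major 9th) → F##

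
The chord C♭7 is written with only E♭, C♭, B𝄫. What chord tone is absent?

The full C♭7 chord is C♭, E♭, G♭, B𝄫.
Comparing with the voicing, the perfect 5th (5th) — G♭ — is absent.

G♭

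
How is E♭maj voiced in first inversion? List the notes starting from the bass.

E♭maj = E♭–G–B♭; first inversion → third (G) lowest.

G, B♭, E♭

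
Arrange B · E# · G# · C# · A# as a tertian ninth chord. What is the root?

A#

Stacking in thirds gives A# – C# – E# – G# – B, so A# is the root — A# minor seventh flat nine.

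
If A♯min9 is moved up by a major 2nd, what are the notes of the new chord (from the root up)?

Transposed root: A♯ → B♯ (major 2nd up). So we spell B♯ minor ninth:
- root: B♯
- minor 3rd: D♯
- perfect 5th: F𝄪
- minor 7th: A♯
- major 9th: C𝄪

B♯, D♯, F𝄪, A♯, C𝄪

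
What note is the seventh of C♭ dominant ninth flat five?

Root of C♭ dominant ninth flat five = C-flat. The 7th is a minor 7th: C-flat up a minor 7th → B-double-flat.

B-double-flat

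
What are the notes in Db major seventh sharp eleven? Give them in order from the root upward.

D-flat, F, A-flat, C, G

Db major seventh sharp eleven: major seventh sharp eleven on D-flat.
root → D-flat
3rd (major 3rd) → F
5th (perfect 5th) → A-flat
7th (major 7th) → C
11th (augmented 11th) → G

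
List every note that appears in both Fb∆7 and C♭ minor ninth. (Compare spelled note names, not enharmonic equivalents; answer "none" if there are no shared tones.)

C♭

Fb∆7 = F♭, A♭, C♭, E♭.
C♭ minor ninth = C♭, E𝄫, G♭, B𝄫, D♭.
Shared: C♭.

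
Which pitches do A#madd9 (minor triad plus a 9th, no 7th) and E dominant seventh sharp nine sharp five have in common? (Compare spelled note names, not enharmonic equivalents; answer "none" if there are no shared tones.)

A#madd9: A# C# E# B#
E dominant seventh sharp nine sharp five: E G# B# D F##
Common to both → B#.

B#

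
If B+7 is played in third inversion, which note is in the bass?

B+7 in root position is B–D♯–F𝄪–A.
Third inversion places the seventh in the bass, which is A.

A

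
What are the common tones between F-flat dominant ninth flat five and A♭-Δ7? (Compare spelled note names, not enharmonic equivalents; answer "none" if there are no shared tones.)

F-flat dominant ninth flat five = Fb, Ab, Cbb, Ebb, Gb.
A♭-Δ7 = Ab, Cb, Eb, G.
Shared: Ab.

Ab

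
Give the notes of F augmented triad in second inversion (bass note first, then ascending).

In root position, F augmented triad is F–A–C-sharp.
Second inversion puts the fifth (C-sharp) in the bass.

C-sharp – F – A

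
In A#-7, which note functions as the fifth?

E#

Root of A#-7 = A#. The 5th is a perfect 5th: A# up a perfect 5th → E#.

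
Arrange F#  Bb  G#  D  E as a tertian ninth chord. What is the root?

Arranged so that each adjacent pair is a third by letter name: E – G# – Bb – D – F#.
The bottom of that stack, E, is the root (this is E dominant ninth flat five).

E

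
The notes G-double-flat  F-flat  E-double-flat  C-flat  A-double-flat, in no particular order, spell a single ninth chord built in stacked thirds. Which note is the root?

Stacking in thirds gives F-flat – A-double-flat – C-flat – E-double-flat – G-double-flat, so F-flat is the root — F-flat minor seventh flat nine.

F-flat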